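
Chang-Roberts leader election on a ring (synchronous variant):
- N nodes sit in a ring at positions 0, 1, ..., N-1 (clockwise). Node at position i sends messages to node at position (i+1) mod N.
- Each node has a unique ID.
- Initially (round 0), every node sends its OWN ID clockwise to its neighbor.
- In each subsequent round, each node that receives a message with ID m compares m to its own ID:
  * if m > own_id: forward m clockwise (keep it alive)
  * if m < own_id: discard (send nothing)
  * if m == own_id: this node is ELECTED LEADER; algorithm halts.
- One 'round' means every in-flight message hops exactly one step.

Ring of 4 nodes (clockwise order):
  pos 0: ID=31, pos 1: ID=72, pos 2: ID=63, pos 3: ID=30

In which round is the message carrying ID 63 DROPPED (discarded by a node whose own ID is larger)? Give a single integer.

Round 1: pos1(id72) recv 31: drop; pos2(id63) recv 72: fwd; pos3(id30) recv 63: fwd; pos0(id31) recv 30: drop
Round 2: pos3(id30) recv 72: fwd; pos0(id31) recv 63: fwd
Round 3: pos0(id31) recv 72: fwd; pos1(id72) recv 63: drop
Round 4: pos1(id72) recv 72: ELECTED
Message ID 63 originates at pos 2; dropped at pos 1 in round 3

Answer: 3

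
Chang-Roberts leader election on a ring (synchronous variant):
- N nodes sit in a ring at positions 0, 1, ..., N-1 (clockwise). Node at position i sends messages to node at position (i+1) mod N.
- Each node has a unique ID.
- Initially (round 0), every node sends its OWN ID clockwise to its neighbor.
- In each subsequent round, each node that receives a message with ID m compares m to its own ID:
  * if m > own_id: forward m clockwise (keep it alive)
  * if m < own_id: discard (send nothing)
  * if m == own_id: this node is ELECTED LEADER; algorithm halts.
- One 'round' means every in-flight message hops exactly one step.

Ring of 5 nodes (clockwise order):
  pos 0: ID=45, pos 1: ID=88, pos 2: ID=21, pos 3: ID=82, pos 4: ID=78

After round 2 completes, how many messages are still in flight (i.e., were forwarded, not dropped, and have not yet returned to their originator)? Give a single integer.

Round 1: pos1(id88) recv 45: drop; pos2(id21) recv 88: fwd; pos3(id82) recv 21: drop; pos4(id78) recv 82: fwd; pos0(id45) recv 78: fwd
Round 2: pos3(id82) recv 88: fwd; pos0(id45) recv 82: fwd; pos1(id88) recv 78: drop
After round 2: 2 messages still in flight

Answer: 2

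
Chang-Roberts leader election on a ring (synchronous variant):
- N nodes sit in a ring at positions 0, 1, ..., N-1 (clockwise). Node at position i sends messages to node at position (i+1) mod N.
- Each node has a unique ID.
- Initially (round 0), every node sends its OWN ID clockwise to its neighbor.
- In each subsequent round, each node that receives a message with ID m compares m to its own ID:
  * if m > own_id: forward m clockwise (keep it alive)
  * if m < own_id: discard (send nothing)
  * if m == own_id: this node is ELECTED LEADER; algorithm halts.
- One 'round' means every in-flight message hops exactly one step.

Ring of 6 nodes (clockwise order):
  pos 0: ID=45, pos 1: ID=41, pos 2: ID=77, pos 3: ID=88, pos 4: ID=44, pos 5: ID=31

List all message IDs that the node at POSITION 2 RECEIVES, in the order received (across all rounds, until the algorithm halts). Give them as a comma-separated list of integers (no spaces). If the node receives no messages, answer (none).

Round 1: pos1(id41) recv 45: fwd; pos2(id77) recv 41: drop; pos3(id88) recv 77: drop; pos4(id44) recv 88: fwd; pos5(id31) recv 44: fwd; pos0(id45) recv 31: drop
Round 2: pos2(id77) recv 45: drop; pos5(id31) recv 88: fwd; pos0(id45) recv 44: drop
Round 3: pos0(id45) recv 88: fwd
Round 4: pos1(id41) recv 88: fwd
Round 5: pos2(id77) recv 88: fwd
Round 6: pos3(id88) recv 88: ELECTED

Answer: 41,45,88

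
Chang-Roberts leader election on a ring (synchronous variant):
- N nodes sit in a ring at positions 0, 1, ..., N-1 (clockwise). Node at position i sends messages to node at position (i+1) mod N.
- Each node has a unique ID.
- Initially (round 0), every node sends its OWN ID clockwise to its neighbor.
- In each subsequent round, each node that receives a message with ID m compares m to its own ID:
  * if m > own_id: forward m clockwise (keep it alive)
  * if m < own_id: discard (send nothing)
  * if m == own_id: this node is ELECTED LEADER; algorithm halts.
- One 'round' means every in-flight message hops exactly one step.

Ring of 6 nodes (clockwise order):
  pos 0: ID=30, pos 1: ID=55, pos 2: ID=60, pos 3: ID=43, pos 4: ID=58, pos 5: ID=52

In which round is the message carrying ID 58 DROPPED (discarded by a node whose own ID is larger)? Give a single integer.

Round 1: pos1(id55) recv 30: drop; pos2(id60) recv 55: drop; pos3(id43) recv 60: fwd; pos4(id58) recv 43: drop; pos5(id52) recv 58: fwd; pos0(id30) recv 52: fwd
Round 2: pos4(id58) recv 60: fwd; pos0(id30) recv 58: fwd; pos1(id55) recv 52: drop
Round 3: pos5(id52) recv 60: fwd; pos1(id55) recv 58: fwd
Round 4: pos0(id30) recv 60: fwd; pos2(id60) recv 58: drop
Round 5: pos1(id55) recv 60: fwd
Round 6: pos2(id60) recv 60: ELECTED
Message ID 58 originates at pos 4; dropped at pos 2 in round 4

Answer: 4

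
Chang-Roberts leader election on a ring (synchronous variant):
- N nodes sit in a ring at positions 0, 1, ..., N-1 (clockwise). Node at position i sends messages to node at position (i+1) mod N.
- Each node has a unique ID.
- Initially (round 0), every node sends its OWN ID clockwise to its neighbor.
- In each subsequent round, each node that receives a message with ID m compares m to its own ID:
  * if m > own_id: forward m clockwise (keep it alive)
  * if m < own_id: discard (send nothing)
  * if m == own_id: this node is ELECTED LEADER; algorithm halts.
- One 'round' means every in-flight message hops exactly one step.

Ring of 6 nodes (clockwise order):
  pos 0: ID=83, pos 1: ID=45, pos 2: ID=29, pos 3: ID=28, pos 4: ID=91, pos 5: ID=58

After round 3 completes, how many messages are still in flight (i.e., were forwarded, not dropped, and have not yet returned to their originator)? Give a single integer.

Round 1: pos1(id45) recv 83: fwd; pos2(id29) recv 45: fwd; pos3(id28) recv 29: fwd; pos4(id91) recv 28: drop; pos5(id58) recv 91: fwd; pos0(id83) recv 58: drop
Round 2: pos2(id29) recv 83: fwd; pos3(id28) recv 45: fwd; pos4(id91) recv 29: drop; pos0(id83) recv 91: fwd
Round 3: pos3(id28) recv 83: fwd; pos4(id91) recv 45: drop; pos1(id45) recv 91: fwd
After round 3: 2 messages still in flight

Answer: 2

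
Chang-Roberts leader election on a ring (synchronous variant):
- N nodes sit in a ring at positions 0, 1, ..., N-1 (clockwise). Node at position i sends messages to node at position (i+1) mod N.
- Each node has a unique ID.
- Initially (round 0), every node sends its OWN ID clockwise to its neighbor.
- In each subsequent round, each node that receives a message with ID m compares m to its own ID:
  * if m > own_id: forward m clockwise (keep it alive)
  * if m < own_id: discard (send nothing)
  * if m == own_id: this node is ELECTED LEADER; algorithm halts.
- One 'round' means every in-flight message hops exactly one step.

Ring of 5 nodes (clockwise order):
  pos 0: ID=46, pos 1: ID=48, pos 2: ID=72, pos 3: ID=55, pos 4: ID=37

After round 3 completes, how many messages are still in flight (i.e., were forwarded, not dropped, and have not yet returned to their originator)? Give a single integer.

Answer: 2

Derivation:
Round 1: pos1(id48) recv 46: drop; pos2(id72) recv 48: drop; pos3(id55) recv 72: fwd; pos4(id37) recv 55: fwd; pos0(id46) recv 37: drop
Round 2: pos4(id37) recv 72: fwd; pos0(id46) recv 55: fwd
Round 3: pos0(id46) recv 72: fwd; pos1(id48) recv 55: fwd
After round 3: 2 messages still in flight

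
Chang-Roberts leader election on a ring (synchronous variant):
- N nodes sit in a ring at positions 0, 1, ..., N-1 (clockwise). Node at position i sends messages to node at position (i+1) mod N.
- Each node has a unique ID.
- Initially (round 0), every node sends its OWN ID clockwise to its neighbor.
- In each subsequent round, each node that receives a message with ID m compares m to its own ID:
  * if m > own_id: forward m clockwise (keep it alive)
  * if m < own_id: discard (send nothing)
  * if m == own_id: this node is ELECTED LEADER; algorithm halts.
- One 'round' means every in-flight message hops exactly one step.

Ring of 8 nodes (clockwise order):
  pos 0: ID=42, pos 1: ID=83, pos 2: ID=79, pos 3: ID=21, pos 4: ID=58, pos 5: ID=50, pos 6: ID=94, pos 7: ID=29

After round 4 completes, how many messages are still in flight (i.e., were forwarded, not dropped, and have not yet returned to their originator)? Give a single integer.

Answer: 2

Derivation:
Round 1: pos1(id83) recv 42: drop; pos2(id79) recv 83: fwd; pos3(id21) recv 79: fwd; pos4(id58) recv 21: drop; pos5(id50) recv 58: fwd; pos6(id94) recv 50: drop; pos7(id29) recv 94: fwd; pos0(id42) recv 29: drop
Round 2: pos3(id21) recv 83: fwd; pos4(id58) recv 79: fwd; pos6(id94) recv 58: drop; pos0(id42) recv 94: fwd
Round 3: pos4(id58) recv 83: fwd; pos5(id50) recv 79: fwd; pos1(id83) recv 94: fwd
Round 4: pos5(id50) recv 83: fwd; pos6(id94) recv 79: drop; pos2(id79) recv 94: fwd
After round 4: 2 messages still in flight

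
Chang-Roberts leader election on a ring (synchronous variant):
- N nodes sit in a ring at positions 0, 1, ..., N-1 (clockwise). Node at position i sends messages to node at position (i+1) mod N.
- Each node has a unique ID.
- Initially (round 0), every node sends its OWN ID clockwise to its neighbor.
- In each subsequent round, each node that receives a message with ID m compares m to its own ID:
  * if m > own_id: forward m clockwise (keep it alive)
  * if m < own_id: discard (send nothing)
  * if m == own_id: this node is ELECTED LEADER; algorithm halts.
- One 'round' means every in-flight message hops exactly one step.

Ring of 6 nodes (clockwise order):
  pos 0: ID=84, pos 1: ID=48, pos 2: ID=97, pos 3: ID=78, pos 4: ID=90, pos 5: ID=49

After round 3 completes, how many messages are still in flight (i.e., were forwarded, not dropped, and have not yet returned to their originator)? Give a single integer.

Answer: 2

Derivation:
Round 1: pos1(id48) recv 84: fwd; pos2(id97) recv 48: drop; pos3(id78) recv 97: fwd; pos4(id90) recv 78: drop; pos5(id49) recv 90: fwd; pos0(id84) recv 49: drop
Round 2: pos2(id97) recv 84: drop; pos4(id90) recv 97: fwd; pos0(id84) recv 90: fwd
Round 3: pos5(id49) recv 97: fwd; pos1(id48) recv 90: fwd
After round 3: 2 messages still in flight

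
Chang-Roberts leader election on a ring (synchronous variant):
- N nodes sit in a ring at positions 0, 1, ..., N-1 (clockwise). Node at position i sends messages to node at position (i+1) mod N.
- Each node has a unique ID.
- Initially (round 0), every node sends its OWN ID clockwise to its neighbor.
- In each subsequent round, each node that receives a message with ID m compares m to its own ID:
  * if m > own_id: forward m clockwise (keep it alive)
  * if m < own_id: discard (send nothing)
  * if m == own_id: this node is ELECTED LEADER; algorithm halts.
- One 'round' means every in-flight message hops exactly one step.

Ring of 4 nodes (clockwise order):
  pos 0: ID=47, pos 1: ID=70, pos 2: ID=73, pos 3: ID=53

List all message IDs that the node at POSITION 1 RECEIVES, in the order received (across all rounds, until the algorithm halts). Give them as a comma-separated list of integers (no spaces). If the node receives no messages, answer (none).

Answer: 47,53,73

Derivation:
Round 1: pos1(id70) recv 47: drop; pos2(id73) recv 70: drop; pos3(id53) recv 73: fwd; pos0(id47) recv 53: fwd
Round 2: pos0(id47) recv 73: fwd; pos1(id70) recv 53: drop
Round 3: pos1(id70) recv 73: fwd
Round 4: pos2(id73) recv 73: ELECTED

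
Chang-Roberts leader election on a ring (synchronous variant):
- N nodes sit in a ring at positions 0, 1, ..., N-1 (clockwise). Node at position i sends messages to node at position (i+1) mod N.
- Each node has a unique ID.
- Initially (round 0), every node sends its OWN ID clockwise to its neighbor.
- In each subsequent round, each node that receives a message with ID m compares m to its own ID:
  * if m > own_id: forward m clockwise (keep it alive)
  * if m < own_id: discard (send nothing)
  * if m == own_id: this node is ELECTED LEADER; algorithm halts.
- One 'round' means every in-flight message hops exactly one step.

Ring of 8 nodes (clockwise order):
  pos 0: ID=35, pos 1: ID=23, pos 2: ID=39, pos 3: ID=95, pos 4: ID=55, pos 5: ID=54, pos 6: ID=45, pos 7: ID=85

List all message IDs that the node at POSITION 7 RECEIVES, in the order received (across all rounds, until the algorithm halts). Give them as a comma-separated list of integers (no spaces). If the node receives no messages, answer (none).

Answer: 45,54,55,95

Derivation:
Round 1: pos1(id23) recv 35: fwd; pos2(id39) recv 23: drop; pos3(id95) recv 39: drop; pos4(id55) recv 95: fwd; pos5(id54) recv 55: fwd; pos6(id45) recv 54: fwd; pos7(id85) recv 45: drop; pos0(id35) recv 85: fwd
Round 2: pos2(id39) recv 35: drop; pos5(id54) recv 95: fwd; pos6(id45) recv 55: fwd; pos7(id85) recv 54: drop; pos1(id23) recv 85: fwd
Round 3: pos6(id45) recv 95: fwd; pos7(id85) recv 55: drop; pos2(id39) recv 85: fwd
Round 4: pos7(id85) recv 95: fwd; pos3(id95) recv 85: drop
Round 5: pos0(id35) recv 95: fwd
Round 6: pos1(id23) recv 95: fwd
Round 7: pos2(id39) recv 95: fwd
Round 8: pos3(id95) recv 95: ELECTED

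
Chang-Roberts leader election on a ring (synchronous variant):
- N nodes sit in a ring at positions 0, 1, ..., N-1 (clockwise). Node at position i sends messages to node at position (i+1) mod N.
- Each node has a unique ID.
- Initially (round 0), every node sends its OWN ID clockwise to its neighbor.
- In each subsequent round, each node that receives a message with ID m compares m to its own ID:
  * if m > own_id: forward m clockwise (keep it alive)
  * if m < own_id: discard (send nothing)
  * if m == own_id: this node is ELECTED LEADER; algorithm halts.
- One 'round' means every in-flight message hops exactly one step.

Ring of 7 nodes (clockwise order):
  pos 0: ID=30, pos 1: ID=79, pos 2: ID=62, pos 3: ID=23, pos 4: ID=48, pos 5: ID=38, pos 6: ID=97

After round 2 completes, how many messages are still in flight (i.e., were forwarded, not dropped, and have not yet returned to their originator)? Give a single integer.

Answer: 3

Derivation:
Round 1: pos1(id79) recv 30: drop; pos2(id62) recv 79: fwd; pos3(id23) recv 62: fwd; pos4(id48) recv 23: drop; pos5(id38) recv 48: fwd; pos6(id97) recv 38: drop; pos0(id30) recv 97: fwd
Round 2: pos3(id23) recv 79: fwd; pos4(id48) recv 62: fwd; pos6(id97) recv 48: drop; pos1(id79) recv 97: fwd
After round 2: 3 messages still in flight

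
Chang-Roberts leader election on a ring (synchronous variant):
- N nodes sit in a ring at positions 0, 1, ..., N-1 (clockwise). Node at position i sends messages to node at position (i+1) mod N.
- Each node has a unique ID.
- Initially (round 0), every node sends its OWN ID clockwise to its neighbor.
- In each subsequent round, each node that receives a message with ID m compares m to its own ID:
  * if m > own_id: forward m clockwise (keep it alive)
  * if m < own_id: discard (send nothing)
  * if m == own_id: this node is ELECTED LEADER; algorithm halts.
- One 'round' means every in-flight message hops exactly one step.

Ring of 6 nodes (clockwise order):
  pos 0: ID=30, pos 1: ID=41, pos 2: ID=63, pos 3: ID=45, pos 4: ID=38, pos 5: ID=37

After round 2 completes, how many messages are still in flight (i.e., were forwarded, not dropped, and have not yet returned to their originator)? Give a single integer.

Round 1: pos1(id41) recv 30: drop; pos2(id63) recv 41: drop; pos3(id45) recv 63: fwd; pos4(id38) recv 45: fwd; pos5(id37) recv 38: fwd; pos0(id30) recv 37: fwd
Round 2: pos4(id38) recv 63: fwd; pos5(id37) recv 45: fwd; pos0(id30) recv 38: fwd; pos1(id41) recv 37: drop
After round 2: 3 messages still in flight

Answer: 3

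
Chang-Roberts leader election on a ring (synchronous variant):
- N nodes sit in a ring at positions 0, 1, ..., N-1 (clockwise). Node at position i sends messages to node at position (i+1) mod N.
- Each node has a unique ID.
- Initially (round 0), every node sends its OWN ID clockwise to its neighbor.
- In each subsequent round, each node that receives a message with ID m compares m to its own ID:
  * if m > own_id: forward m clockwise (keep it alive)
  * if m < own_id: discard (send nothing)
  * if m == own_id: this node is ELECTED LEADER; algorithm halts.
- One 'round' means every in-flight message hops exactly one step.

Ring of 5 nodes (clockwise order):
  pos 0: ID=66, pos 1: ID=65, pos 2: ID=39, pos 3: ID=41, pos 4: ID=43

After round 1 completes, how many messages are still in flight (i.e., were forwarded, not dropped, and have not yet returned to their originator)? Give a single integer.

Round 1: pos1(id65) recv 66: fwd; pos2(id39) recv 65: fwd; pos3(id41) recv 39: drop; pos4(id43) recv 41: drop; pos0(id66) recv 43: drop
After round 1: 2 messages still in flight

Answer: 2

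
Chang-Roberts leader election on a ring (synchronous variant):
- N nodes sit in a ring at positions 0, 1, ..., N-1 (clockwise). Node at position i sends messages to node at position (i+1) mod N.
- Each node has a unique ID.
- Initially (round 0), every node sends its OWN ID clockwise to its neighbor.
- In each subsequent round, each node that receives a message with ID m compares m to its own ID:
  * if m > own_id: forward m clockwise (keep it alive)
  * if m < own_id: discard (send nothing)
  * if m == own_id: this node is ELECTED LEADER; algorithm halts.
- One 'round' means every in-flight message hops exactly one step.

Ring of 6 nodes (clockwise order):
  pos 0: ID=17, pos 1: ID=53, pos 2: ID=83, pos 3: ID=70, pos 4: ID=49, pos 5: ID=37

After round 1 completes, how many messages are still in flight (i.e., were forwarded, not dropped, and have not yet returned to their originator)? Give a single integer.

Answer: 4

Derivation:
Round 1: pos1(id53) recv 17: drop; pos2(id83) recv 53: drop; pos3(id70) recv 83: fwd; pos4(id49) recv 70: fwd; pos5(id37) recv 49: fwd; pos0(id17) recv 37: fwd
After round 1: 4 messages still in flight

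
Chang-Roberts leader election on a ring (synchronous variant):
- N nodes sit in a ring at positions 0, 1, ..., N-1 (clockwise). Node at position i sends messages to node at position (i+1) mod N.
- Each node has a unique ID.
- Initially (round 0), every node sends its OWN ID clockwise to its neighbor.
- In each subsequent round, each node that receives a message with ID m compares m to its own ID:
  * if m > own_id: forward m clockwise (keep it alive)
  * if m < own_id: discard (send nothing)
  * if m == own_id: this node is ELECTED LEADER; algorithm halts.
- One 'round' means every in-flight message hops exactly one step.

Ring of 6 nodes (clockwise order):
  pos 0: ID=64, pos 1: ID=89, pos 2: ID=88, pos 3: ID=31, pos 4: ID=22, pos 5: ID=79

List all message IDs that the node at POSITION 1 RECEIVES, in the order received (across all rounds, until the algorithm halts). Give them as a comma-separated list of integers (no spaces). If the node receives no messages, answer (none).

Round 1: pos1(id89) recv 64: drop; pos2(id88) recv 89: fwd; pos3(id31) recv 88: fwd; pos4(id22) recv 31: fwd; pos5(id79) recv 22: drop; pos0(id64) recv 79: fwd
Round 2: pos3(id31) recv 89: fwd; pos4(id22) recv 88: fwd; pos5(id79) recv 31: drop; pos1(id89) recv 79: drop
Round 3: pos4(id22) recv 89: fwd; pos5(id79) recv 88: fwd
Round 4: pos5(id79) recv 89: fwd; pos0(id64) recv 88: fwd
Round 5: pos0(id64) recv 89: fwd; pos1(id89) recv 88: drop
Round 6: pos1(id89) recv 89: ELECTED

Answer: 64,79,88,89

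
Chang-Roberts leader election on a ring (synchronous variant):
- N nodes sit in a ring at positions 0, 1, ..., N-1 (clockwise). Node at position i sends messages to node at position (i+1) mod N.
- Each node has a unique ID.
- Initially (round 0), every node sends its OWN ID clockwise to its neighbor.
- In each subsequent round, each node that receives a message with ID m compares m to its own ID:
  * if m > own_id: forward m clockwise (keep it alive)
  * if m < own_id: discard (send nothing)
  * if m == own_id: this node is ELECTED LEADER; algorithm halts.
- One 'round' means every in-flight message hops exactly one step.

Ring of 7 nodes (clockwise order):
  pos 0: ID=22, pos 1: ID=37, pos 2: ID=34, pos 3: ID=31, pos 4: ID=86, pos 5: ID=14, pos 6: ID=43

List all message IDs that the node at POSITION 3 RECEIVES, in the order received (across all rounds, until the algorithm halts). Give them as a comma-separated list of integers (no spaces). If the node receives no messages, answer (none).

Answer: 34,37,43,86

Derivation:
Round 1: pos1(id37) recv 22: drop; pos2(id34) recv 37: fwd; pos3(id31) recv 34: fwd; pos4(id86) recv 31: drop; pos5(id14) recv 86: fwd; pos6(id43) recv 14: drop; pos0(id22) recv 43: fwd
Round 2: pos3(id31) recv 37: fwd; pos4(id86) recv 34: drop; pos6(id43) recv 86: fwd; pos1(id37) recv 43: fwd
Round 3: pos4(id86) recv 37: drop; pos0(id22) recv 86: fwd; pos2(id34) recv 43: fwd
Round 4: pos1(id37) recv 86: fwd; pos3(id31) recv 43: fwd
Round 5: pos2(id34) recv 86: fwd; pos4(id86) recv 43: drop
Round 6: pos3(id31) recv 86: fwd
Round 7: pos4(id86) recv 86: ELECTED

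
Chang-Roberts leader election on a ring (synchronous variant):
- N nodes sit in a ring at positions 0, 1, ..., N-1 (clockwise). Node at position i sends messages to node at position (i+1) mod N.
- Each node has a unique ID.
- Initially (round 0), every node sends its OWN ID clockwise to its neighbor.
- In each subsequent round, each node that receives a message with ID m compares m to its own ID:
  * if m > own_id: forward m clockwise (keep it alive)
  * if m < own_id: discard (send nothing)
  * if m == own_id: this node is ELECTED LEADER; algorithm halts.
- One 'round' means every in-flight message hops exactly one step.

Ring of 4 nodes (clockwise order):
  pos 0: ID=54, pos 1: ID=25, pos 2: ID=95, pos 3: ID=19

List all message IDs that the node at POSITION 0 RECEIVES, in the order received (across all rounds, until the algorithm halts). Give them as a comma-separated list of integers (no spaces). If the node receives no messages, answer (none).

Round 1: pos1(id25) recv 54: fwd; pos2(id95) recv 25: drop; pos3(id19) recv 95: fwd; pos0(id54) recv 19: drop
Round 2: pos2(id95) recv 54: drop; pos0(id54) recv 95: fwd
Round 3: pos1(id25) recv 95: fwd
Round 4: pos2(id95) recv 95: ELECTED

Answer: 19,95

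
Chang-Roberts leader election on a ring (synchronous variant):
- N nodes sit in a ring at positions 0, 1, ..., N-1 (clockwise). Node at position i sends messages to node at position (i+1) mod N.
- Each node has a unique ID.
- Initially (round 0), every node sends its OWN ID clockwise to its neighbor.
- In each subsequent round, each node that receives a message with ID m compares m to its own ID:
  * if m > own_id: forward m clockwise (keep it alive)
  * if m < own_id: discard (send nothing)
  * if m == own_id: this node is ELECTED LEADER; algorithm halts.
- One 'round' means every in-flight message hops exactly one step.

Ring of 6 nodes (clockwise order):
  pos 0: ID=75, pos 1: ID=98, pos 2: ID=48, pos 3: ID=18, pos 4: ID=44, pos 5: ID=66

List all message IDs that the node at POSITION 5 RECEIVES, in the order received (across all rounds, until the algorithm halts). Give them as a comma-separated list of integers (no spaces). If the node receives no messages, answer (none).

Round 1: pos1(id98) recv 75: drop; pos2(id48) recv 98: fwd; pos3(id18) recv 48: fwd; pos4(id44) recv 18: drop; pos5(id66) recv 44: drop; pos0(id75) recv 66: drop
Round 2: pos3(id18) recv 98: fwd; pos4(id44) recv 48: fwd
Round 3: pos4(id44) recv 98: fwd; pos5(id66) recv 48: drop
Round 4: pos5(id66) recv 98: fwd
Round 5: pos0(id75) recv 98: fwd
Round 6: pos1(id98) recv 98: ELECTED

Answer: 44,48,98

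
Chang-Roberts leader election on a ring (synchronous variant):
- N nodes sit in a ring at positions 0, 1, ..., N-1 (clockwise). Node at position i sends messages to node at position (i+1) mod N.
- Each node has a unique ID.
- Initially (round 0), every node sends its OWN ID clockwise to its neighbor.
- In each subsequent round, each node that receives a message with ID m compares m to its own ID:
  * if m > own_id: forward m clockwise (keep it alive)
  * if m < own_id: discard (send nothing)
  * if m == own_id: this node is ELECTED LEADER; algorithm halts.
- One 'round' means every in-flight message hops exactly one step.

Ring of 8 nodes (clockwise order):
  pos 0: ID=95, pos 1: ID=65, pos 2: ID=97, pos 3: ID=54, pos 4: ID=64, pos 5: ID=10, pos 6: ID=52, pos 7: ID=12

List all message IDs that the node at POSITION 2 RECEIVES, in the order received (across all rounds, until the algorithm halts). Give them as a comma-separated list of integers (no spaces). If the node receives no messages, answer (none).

Answer: 65,95,97

Derivation:
Round 1: pos1(id65) recv 95: fwd; pos2(id97) recv 65: drop; pos3(id54) recv 97: fwd; pos4(id64) recv 54: drop; pos5(id10) recv 64: fwd; pos6(id52) recv 10: drop; pos7(id12) recv 52: fwd; pos0(id95) recv 12: drop
Round 2: pos2(id97) recv 95: drop; pos4(id64) recv 97: fwd; pos6(id52) recv 64: fwd; pos0(id95) recv 52: drop
Round 3: pos5(id10) recv 97: fwd; pos7(id12) recv 64: fwd
Round 4: pos6(id52) recv 97: fwd; pos0(id95) recv 64: drop
Round 5: pos7(id12) recv 97: fwd
Round 6: pos0(id95) recv 97: fwd
Round 7: pos1(id65) recv 97: fwd
Round 8: pos2(id97) recv 97: ELECTED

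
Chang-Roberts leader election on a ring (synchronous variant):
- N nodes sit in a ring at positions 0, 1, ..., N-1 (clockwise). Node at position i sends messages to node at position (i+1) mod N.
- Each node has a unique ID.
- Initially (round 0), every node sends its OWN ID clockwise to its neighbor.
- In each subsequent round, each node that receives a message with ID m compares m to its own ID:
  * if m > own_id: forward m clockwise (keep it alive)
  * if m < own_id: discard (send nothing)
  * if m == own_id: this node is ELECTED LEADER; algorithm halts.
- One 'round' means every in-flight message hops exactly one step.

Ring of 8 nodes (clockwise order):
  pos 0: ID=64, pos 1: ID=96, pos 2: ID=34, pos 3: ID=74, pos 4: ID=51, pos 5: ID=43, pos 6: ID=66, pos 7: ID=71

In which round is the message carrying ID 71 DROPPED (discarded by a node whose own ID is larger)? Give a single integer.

Round 1: pos1(id96) recv 64: drop; pos2(id34) recv 96: fwd; pos3(id74) recv 34: drop; pos4(id51) recv 74: fwd; pos5(id43) recv 51: fwd; pos6(id66) recv 43: drop; pos7(id71) recv 66: drop; pos0(id64) recv 71: fwd
Round 2: pos3(id74) recv 96: fwd; pos5(id43) recv 74: fwd; pos6(id66) recv 51: drop; pos1(id96) recv 71: drop
Round 3: pos4(id51) recv 96: fwd; pos6(id66) recv 74: fwd
Round 4: pos5(id43) recv 96: fwd; pos7(id71) recv 74: fwd
Round 5: pos6(id66) recv 96: fwd; pos0(id64) recv 74: fwd
Round 6: pos7(id71) recv 96: fwd; pos1(id96) recv 74: drop
Round 7: pos0(id64) recv 96: fwd
Round 8: pos1(id96) recv 96: ELECTED
Message ID 71 originates at pos 7; dropped at pos 1 in round 2

Answer: 2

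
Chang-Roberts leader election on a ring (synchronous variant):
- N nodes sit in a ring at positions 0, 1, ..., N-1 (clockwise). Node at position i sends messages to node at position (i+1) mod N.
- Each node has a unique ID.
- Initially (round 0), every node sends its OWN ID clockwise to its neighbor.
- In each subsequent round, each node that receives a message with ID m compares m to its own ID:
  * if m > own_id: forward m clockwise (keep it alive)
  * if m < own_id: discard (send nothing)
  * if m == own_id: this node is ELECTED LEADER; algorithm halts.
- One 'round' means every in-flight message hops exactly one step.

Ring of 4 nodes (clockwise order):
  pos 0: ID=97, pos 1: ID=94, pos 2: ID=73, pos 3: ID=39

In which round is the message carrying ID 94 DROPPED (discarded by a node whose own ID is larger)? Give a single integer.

Round 1: pos1(id94) recv 97: fwd; pos2(id73) recv 94: fwd; pos3(id39) recv 73: fwd; pos0(id97) recv 39: drop
Round 2: pos2(id73) recv 97: fwd; pos3(id39) recv 94: fwd; pos0(id97) recv 73: drop
Round 3: pos3(id39) recv 97: fwd; pos0(id97) recv 94: drop
Round 4: pos0(id97) recv 97: ELECTED
Message ID 94 originates at pos 1; dropped at pos 0 in round 3

Answer: 3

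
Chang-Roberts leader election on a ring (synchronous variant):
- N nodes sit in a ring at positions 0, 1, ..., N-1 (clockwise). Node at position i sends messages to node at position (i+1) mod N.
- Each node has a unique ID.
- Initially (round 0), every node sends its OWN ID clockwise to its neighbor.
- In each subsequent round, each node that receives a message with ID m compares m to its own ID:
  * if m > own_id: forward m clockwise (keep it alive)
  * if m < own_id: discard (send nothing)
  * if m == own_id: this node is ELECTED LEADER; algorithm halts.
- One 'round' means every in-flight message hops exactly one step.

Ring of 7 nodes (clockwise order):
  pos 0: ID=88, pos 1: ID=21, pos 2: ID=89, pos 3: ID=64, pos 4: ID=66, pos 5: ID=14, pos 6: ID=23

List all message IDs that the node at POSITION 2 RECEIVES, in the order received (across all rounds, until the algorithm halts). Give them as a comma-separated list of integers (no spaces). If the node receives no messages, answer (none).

Round 1: pos1(id21) recv 88: fwd; pos2(id89) recv 21: drop; pos3(id64) recv 89: fwd; pos4(id66) recv 64: drop; pos5(id14) recv 66: fwd; pos6(id23) recv 14: drop; pos0(id88) recv 23: drop
Round 2: pos2(id89) recv 88: drop; pos4(id66) recv 89: fwd; pos6(id23) recv 66: fwd
Round 3: pos5(id14) recv 89: fwd; pos0(id88) recv 66: drop
Round 4: pos6(id23) recv 89: fwd
Round 5: pos0(id88) recv 89: fwd
Round 6: pos1(id21) recv 89: fwd
Round 7: pos2(id89) recv 89: ELECTED

Answer: 21,88,89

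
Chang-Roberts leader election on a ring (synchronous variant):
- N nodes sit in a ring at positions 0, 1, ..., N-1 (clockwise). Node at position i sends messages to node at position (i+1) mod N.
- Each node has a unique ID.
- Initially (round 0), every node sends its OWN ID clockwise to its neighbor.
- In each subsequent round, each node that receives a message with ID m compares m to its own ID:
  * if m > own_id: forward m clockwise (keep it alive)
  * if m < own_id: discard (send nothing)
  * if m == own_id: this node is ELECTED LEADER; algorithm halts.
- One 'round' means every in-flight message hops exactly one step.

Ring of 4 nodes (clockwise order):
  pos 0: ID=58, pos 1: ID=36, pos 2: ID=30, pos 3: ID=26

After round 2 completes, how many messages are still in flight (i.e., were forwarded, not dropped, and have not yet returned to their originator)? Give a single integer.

Round 1: pos1(id36) recv 58: fwd; pos2(id30) recv 36: fwd; pos3(id26) recv 30: fwd; pos0(id58) recv 26: drop
Round 2: pos2(id30) recv 58: fwd; pos3(id26) recv 36: fwd; pos0(id58) recv 30: drop
After round 2: 2 messages still in flight

Answer: 2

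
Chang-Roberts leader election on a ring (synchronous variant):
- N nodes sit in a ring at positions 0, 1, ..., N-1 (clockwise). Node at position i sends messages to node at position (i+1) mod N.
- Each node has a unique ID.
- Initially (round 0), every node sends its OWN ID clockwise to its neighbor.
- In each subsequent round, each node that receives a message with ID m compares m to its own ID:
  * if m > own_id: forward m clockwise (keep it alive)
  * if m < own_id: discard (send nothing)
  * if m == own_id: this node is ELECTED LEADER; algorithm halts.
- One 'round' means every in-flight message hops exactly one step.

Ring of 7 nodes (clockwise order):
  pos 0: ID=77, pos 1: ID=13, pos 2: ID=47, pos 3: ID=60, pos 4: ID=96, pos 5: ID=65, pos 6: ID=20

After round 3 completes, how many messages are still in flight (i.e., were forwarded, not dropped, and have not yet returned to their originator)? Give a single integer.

Round 1: pos1(id13) recv 77: fwd; pos2(id47) recv 13: drop; pos3(id60) recv 47: drop; pos4(id96) recv 60: drop; pos5(id65) recv 96: fwd; pos6(id20) recv 65: fwd; pos0(id77) recv 20: drop
Round 2: pos2(id47) recv 77: fwd; pos6(id20) recv 96: fwd; pos0(id77) recv 65: drop
Round 3: pos3(id60) recv 77: fwd; pos0(id77) recv 96: fwd
After round 3: 2 messages still in flight

Answer: 2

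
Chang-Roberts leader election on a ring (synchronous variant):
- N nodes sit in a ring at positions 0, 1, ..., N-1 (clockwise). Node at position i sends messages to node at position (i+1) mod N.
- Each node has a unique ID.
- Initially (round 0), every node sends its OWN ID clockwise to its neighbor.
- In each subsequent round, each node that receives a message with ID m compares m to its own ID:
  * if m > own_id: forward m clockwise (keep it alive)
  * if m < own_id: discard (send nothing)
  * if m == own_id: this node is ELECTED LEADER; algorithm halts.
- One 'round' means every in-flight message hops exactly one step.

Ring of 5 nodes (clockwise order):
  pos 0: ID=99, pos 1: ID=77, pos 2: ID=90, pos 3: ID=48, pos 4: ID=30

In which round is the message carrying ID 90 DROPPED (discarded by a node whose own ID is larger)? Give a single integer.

Answer: 3

Derivation:
Round 1: pos1(id77) recv 99: fwd; pos2(id90) recv 77: drop; pos3(id48) recv 90: fwd; pos4(id30) recv 48: fwd; pos0(id99) recv 30: drop
Round 2: pos2(id90) recv 99: fwd; pos4(id30) recv 90: fwd; pos0(id99) recv 48: drop
Round 3: pos3(id48) recv 99: fwd; pos0(id99) recv 90: drop
Round 4: pos4(id30) recv 99: fwd
Round 5: pos0(id99) recv 99: ELECTED
Message ID 90 originates at pos 2; dropped at pos 0 in round 3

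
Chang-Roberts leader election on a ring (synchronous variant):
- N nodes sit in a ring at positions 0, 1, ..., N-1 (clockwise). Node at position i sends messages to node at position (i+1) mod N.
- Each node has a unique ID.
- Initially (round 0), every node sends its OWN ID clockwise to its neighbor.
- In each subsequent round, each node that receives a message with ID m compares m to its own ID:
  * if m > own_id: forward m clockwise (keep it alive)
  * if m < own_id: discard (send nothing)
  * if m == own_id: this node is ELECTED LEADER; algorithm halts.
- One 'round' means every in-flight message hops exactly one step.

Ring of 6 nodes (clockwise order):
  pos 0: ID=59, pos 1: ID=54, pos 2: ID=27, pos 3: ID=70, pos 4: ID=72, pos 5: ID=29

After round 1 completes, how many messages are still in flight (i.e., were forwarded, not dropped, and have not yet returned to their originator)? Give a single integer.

Answer: 3

Derivation:
Round 1: pos1(id54) recv 59: fwd; pos2(id27) recv 54: fwd; pos3(id70) recv 27: drop; pos4(id72) recv 70: drop; pos5(id29) recv 72: fwd; pos0(id59) recv 29: drop
After round 1: 3 messages still in flight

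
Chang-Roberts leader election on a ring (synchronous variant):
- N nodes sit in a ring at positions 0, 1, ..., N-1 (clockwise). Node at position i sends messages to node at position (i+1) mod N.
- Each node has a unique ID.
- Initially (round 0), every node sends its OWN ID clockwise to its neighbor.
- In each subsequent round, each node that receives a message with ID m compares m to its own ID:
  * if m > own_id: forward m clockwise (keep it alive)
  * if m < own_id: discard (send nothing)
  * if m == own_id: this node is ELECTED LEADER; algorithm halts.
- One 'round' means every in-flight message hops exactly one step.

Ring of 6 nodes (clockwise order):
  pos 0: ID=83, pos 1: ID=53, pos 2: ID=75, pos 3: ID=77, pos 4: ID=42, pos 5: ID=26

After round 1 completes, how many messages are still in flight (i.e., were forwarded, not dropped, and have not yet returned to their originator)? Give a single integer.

Answer: 3

Derivation:
Round 1: pos1(id53) recv 83: fwd; pos2(id75) recv 53: drop; pos3(id77) recv 75: drop; pos4(id42) recv 77: fwd; pos5(id26) recv 42: fwd; pos0(id83) recv 26: drop
After round 1: 3 messages still in flight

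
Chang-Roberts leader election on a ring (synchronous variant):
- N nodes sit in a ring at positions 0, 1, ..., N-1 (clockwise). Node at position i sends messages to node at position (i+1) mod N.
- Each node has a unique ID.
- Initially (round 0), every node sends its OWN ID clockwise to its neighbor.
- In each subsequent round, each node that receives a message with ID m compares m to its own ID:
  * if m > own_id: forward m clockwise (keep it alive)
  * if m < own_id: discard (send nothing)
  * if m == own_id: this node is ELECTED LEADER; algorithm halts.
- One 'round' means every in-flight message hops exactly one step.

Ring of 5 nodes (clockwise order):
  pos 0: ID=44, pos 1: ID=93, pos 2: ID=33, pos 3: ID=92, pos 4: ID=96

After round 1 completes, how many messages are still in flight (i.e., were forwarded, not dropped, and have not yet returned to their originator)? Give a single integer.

Round 1: pos1(id93) recv 44: drop; pos2(id33) recv 93: fwd; pos3(id92) recv 33: drop; pos4(id96) recv 92: drop; pos0(id44) recv 96: fwd
After round 1: 2 messages still in flight

Answer: 2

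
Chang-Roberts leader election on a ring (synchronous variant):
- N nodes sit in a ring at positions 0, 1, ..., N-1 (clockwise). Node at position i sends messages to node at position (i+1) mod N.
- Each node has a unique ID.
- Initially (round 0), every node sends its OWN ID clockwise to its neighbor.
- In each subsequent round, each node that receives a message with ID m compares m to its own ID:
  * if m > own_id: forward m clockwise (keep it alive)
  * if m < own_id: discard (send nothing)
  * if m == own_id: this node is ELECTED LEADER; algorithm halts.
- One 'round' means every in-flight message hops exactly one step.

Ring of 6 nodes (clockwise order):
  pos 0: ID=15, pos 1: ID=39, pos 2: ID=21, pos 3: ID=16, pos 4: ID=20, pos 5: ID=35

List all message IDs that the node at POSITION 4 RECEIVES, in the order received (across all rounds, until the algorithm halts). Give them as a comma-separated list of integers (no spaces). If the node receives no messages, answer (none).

Round 1: pos1(id39) recv 15: drop; pos2(id21) recv 39: fwd; pos3(id16) recv 21: fwd; pos4(id20) recv 16: drop; pos5(id35) recv 20: drop; pos0(id15) recv 35: fwd
Round 2: pos3(id16) recv 39: fwd; pos4(id20) recv 21: fwd; pos1(id39) recv 35: drop
Round 3: pos4(id20) recv 39: fwd; pos5(id35) recv 21: drop
Round 4: pos5(id35) recv 39: fwd
Round 5: pos0(id15) recv 39: fwd
Round 6: pos1(id39) recv 39: ELECTED

Answer: 16,21,39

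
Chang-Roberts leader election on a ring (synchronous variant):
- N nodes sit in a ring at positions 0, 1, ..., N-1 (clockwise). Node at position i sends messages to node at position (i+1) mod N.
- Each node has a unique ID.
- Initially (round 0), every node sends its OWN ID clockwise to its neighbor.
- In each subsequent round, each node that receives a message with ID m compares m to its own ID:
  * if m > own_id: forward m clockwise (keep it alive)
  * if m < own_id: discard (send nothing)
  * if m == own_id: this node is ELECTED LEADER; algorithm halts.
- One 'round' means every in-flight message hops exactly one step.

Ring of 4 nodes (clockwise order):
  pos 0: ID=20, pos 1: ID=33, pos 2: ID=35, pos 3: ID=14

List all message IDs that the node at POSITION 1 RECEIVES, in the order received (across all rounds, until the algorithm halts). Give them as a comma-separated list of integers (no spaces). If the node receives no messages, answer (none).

Round 1: pos1(id33) recv 20: drop; pos2(id35) recv 33: drop; pos3(id14) recv 35: fwd; pos0(id20) recv 14: drop
Round 2: pos0(id20) recv 35: fwd
Round 3: pos1(id33) recv 35: fwd
Round 4: pos2(id35) recv 35: ELECTED

Answer: 20,35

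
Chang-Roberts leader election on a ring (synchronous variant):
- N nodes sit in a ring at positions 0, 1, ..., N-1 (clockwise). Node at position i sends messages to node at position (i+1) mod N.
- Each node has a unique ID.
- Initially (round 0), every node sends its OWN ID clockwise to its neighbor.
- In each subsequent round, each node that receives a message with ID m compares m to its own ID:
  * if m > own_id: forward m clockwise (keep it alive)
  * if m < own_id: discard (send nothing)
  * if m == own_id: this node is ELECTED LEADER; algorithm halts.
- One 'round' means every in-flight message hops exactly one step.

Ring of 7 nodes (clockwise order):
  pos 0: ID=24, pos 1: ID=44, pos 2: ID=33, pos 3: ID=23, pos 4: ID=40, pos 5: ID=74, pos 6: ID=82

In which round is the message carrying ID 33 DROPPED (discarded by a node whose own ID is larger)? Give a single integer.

Answer: 2

Derivation:
Round 1: pos1(id44) recv 24: drop; pos2(id33) recv 44: fwd; pos3(id23) recv 33: fwd; pos4(id40) recv 23: drop; pos5(id74) recv 40: drop; pos6(id82) recv 74: drop; pos0(id24) recv 82: fwd
Round 2: pos3(id23) recv 44: fwd; pos4(id40) recv 33: drop; pos1(id44) recv 82: fwd
Round 3: pos4(id40) recv 44: fwd; pos2(id33) recv 82: fwd
Round 4: pos5(id74) recv 44: drop; pos3(id23) recv 82: fwd
Round 5: pos4(id40) recv 82: fwd
Round 6: pos5(id74) recv 82: fwd
Round 7: pos6(id82) recv 82: ELECTED
Message ID 33 originates at pos 2; dropped at pos 4 in round 2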